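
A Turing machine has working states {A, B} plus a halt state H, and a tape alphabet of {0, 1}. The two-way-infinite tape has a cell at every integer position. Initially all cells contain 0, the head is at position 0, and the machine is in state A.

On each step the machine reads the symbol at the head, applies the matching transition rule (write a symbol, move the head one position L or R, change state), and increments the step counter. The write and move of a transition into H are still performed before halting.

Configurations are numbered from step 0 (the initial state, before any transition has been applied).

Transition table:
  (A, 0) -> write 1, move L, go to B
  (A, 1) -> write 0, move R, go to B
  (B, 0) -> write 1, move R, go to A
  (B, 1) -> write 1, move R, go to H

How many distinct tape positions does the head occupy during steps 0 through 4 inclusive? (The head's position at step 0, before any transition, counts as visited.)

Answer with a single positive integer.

Step 1: in state A at pos 0, read 0 -> (A,0)->write 1,move L,goto B. Now: state=B, head=-1, tape[-2..1]=0010 (head:  ^)
Step 2: in state B at pos -1, read 0 -> (B,0)->write 1,move R,goto A. Now: state=A, head=0, tape[-2..1]=0110 (head:   ^)
Step 3: in state A at pos 0, read 1 -> (A,1)->write 0,move R,goto B. Now: state=B, head=1, tape[-2..2]=01000 (head:    ^)
Step 4: in state B at pos 1, read 0 -> (B,0)->write 1,move R,goto A. Now: state=A, head=2, tape[-2..3]=010100 (head:     ^)
Head positions at steps 0..4: starting at 0, distinct positions visited = {-1, 0, 1, 2} -> 4 position(s)

Answer: 4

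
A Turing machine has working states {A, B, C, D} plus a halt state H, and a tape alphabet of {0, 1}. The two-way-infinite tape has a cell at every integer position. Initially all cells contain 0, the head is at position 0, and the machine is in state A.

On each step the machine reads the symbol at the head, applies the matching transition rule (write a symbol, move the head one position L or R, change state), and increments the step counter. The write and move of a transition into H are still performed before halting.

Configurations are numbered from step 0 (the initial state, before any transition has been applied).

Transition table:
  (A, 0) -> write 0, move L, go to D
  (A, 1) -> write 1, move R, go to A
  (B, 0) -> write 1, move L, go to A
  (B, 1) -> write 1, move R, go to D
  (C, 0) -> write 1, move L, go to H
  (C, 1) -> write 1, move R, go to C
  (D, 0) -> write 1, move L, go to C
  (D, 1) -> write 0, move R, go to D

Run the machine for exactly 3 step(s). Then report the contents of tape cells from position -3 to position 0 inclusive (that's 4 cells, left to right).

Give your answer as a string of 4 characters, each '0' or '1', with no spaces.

Answer: 0110

Derivation:
Step 1: in state A at pos 0, read 0 -> (A,0)->write 0,move L,goto D. Now: state=D, head=-1, tape[-2..1]=0000 (head:  ^)
Step 2: in state D at pos -1, read 0 -> (D,0)->write 1,move L,goto C. Now: state=C, head=-2, tape[-3..1]=00100 (head:  ^)
Step 3: in state C at pos -2, read 0 -> (C,0)->write 1,move L,goto H. Now: state=H, head=-3, tape[-4..1]=001100 (head:  ^)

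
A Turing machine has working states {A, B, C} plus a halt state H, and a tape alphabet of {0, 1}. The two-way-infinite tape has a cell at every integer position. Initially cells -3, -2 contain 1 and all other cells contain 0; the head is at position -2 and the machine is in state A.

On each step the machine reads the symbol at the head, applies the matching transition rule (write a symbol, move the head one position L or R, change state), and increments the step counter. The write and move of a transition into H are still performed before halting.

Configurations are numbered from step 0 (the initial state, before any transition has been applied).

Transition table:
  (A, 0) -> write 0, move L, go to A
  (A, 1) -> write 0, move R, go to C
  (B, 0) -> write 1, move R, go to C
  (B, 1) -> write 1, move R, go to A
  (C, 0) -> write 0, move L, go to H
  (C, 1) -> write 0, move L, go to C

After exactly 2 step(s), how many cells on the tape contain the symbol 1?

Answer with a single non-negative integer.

Step 1: in state A at pos -2, read 1 -> (A,1)->write 0,move R,goto C. Now: state=C, head=-1, tape[-4..0]=01000 (head:    ^)
Step 2: in state C at pos -1, read 0 -> (C,0)->write 0,move L,goto H. Now: state=H, head=-2, tape[-4..0]=01000 (head:   ^)
Cells containing 1 after step 2: {-3} -> 1 cell(s)

Answer: 1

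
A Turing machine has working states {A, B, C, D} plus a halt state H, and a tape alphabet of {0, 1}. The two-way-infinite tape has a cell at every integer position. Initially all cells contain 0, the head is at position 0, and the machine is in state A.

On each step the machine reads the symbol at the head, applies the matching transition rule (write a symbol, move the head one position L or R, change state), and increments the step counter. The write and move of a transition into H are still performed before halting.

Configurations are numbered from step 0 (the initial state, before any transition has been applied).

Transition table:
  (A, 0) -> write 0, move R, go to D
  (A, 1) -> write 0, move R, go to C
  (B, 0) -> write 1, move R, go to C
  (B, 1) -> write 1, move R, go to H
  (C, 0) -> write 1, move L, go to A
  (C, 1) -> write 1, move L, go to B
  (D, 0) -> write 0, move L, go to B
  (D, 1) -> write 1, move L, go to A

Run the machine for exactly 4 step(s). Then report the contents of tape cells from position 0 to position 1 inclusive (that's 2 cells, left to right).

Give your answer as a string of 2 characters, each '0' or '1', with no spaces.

Answer: 11

Derivation:
Step 1: in state A at pos 0, read 0 -> (A,0)->write 0,move R,goto D. Now: state=D, head=1, tape[-1..2]=0000 (head:   ^)
Step 2: in state D at pos 1, read 0 -> (D,0)->write 0,move L,goto B. Now: state=B, head=0, tape[-1..2]=0000 (head:  ^)
Step 3: in state B at pos 0, read 0 -> (B,0)->write 1,move R,goto C. Now: state=C, head=1, tape[-1..2]=0100 (head:   ^)
Step 4: in state C at pos 1, read 0 -> (C,0)->write 1,move L,goto A. Now: state=A, head=0, tape[-1..2]=0110 (head:  ^)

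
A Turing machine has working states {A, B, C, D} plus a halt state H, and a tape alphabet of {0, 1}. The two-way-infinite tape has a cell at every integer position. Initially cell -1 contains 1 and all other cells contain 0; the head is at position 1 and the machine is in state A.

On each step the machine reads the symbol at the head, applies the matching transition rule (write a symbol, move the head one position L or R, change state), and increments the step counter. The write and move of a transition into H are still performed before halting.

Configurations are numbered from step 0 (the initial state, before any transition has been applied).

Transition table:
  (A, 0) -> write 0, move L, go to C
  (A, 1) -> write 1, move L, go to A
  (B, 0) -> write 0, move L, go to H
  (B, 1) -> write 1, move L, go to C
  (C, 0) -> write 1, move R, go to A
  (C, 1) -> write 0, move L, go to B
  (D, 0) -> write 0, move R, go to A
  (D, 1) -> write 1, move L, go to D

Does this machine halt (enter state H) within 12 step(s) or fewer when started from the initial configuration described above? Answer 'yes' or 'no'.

Step 1: in state A at pos 1, read 0 -> (A,0)->write 0,move L,goto C. Now: state=C, head=0, tape[-2..2]=01000 (head:   ^)
Step 2: in state C at pos 0, read 0 -> (C,0)->write 1,move R,goto A. Now: state=A, head=1, tape[-2..2]=01100 (head:    ^)
Step 3: in state A at pos 1, read 0 -> (A,0)->write 0,move L,goto C. Now: state=C, head=0, tape[-2..2]=01100 (head:   ^)
Step 4: in state C at pos 0, read 1 -> (C,1)->write 0,move L,goto B. Now: state=B, head=-1, tape[-2..2]=01000 (head:  ^)
Step 5: in state B at pos -1, read 1 -> (B,1)->write 1,move L,goto C. Now: state=C, head=-2, tape[-3..2]=001000 (head:  ^)
Step 6: in state C at pos -2, read 0 -> (C,0)->write 1,move R,goto A. Now: state=A, head=-1, tape[-3..2]=011000 (head:   ^)
Step 7: in state A at pos -1, read 1 -> (A,1)->write 1,move L,goto A. Now: state=A, head=-2, tape[-3..2]=011000 (head:  ^)
Step 8: in state A at pos -2, read 1 -> (A,1)->write 1,move L,goto A. Now: state=A, head=-3, tape[-4..2]=0011000 (head:  ^)
Step 9: in state A at pos -3, read 0 -> (A,0)->write 0,move L,goto C. Now: state=C, head=-4, tape[-5..2]=00011000 (head:  ^)
Step 10: in state C at pos -4, read 0 -> (C,0)->write 1,move R,goto A. Now: state=A, head=-3, tape[-5..2]=01011000 (head:   ^)
Step 11: in state A at pos -3, read 0 -> (A,0)->write 0,move L,goto C. Now: state=C, head=-4, tape[-5..2]=01011000 (head:  ^)
Step 12: in state C at pos -4, read 1 -> (C,1)->write 0,move L,goto B. Now: state=B, head=-5, tape[-6..2]=000011000 (head:  ^)
After 12 step(s): state = B (not H) -> not halted within 12 -> no

Answer: no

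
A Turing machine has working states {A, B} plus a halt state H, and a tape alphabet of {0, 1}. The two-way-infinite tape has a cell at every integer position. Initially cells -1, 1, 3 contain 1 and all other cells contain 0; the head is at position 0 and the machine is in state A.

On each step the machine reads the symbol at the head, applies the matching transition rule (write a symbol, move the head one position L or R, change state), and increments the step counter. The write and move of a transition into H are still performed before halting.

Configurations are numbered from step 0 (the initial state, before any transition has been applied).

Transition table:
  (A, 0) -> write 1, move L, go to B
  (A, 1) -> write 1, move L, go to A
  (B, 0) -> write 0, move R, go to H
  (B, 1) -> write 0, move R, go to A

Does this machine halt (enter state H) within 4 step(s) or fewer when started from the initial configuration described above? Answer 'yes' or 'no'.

Answer: no

Derivation:
Step 1: in state A at pos 0, read 0 -> (A,0)->write 1,move L,goto B. Now: state=B, head=-1, tape[-2..4]=0111010 (head:  ^)
Step 2: in state B at pos -1, read 1 -> (B,1)->write 0,move R,goto A. Now: state=A, head=0, tape[-2..4]=0011010 (head:   ^)
Step 3: in state A at pos 0, read 1 -> (A,1)->write 1,move L,goto A. Now: state=A, head=-1, tape[-2..4]=0011010 (head:  ^)
Step 4: in state A at pos -1, read 0 -> (A,0)->write 1,move L,goto B. Now: state=B, head=-2, tape[-3..4]=00111010 (head:  ^)
After 4 step(s): state = B (not H) -> not halted within 4 -> no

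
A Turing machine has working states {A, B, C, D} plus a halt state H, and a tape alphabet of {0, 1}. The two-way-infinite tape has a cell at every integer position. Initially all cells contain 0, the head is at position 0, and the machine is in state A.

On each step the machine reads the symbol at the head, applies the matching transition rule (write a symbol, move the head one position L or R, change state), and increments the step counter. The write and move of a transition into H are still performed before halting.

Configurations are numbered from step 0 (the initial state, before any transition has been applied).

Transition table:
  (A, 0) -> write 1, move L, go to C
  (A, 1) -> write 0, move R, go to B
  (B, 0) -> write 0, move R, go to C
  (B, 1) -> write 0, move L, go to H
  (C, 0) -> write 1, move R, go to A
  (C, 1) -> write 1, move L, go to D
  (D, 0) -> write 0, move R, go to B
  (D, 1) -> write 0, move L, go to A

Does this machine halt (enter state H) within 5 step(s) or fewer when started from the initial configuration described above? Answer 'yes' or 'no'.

Step 1: in state A at pos 0, read 0 -> (A,0)->write 1,move L,goto C. Now: state=C, head=-1, tape[-2..1]=0010 (head:  ^)
Step 2: in state C at pos -1, read 0 -> (C,0)->write 1,move R,goto A. Now: state=A, head=0, tape[-2..1]=0110 (head:   ^)
Step 3: in state A at pos 0, read 1 -> (A,1)->write 0,move R,goto B. Now: state=B, head=1, tape[-2..2]=01000 (head:    ^)
Step 4: in state B at pos 1, read 0 -> (B,0)->write 0,move R,goto C. Now: state=C, head=2, tape[-2..3]=010000 (head:     ^)
Step 5: in state C at pos 2, read 0 -> (C,0)->write 1,move R,goto A. Now: state=A, head=3, tape[-2..4]=0100100 (head:      ^)
After 5 step(s): state = A (not H) -> not halted within 5 -> no

Answer: no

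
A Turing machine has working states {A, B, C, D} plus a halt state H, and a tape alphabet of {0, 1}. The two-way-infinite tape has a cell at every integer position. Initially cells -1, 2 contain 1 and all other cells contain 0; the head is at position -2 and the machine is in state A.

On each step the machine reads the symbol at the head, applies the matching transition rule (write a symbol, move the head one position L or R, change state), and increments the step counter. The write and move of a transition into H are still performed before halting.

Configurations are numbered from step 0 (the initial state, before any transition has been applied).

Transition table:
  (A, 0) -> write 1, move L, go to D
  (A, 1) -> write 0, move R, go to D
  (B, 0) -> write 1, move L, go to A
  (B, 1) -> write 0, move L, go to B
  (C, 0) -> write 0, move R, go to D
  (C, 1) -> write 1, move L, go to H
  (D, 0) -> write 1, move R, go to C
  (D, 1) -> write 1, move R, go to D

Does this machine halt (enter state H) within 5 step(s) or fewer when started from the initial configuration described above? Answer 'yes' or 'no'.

Answer: yes

Derivation:
Step 1: in state A at pos -2, read 0 -> (A,0)->write 1,move L,goto D. Now: state=D, head=-3, tape[-4..3]=00110010 (head:  ^)
Step 2: in state D at pos -3, read 0 -> (D,0)->write 1,move R,goto C. Now: state=C, head=-2, tape[-4..3]=01110010 (head:   ^)
Step 3: in state C at pos -2, read 1 -> (C,1)->write 1,move L,goto H. Now: state=H, head=-3, tape[-4..3]=01110010 (head:  ^)
State H reached at step 3; 3 <= 5 -> yes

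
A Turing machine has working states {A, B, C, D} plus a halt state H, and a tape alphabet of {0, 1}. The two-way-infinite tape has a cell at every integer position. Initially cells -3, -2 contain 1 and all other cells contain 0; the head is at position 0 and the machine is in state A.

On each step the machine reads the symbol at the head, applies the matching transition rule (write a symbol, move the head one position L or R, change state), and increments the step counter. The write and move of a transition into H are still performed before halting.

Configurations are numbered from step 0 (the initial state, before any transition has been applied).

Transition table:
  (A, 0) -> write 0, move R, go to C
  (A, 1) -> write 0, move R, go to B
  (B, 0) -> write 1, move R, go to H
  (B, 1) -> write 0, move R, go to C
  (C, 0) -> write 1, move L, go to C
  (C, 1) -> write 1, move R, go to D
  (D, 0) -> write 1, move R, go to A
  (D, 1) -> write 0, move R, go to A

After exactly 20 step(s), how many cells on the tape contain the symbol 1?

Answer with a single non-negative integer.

Answer: 5

Derivation:
Step 1: in state A at pos 0, read 0 -> (A,0)->write 0,move R,goto C. Now: state=C, head=1, tape[-4..2]=0110000 (head:      ^)
Step 2: in state C at pos 1, read 0 -> (C,0)->write 1,move L,goto C. Now: state=C, head=0, tape[-4..2]=0110010 (head:     ^)
Step 3: in state C at pos 0, read 0 -> (C,0)->write 1,move L,goto C. Now: state=C, head=-1, tape[-4..2]=0110110 (head:    ^)
Step 4: in state C at pos -1, read 0 -> (C,0)->write 1,move L,goto C. Now: state=C, head=-2, tape[-4..2]=0111110 (head:   ^)
Step 5: in state C at pos -2, read 1 -> (C,1)->write 1,move R,goto D. Now: state=D, head=-1, tape[-4..2]=0111110 (head:    ^)
Step 6: in state D at pos -1, read 1 -> (D,1)->write 0,move R,goto A. Now: state=A, head=0, tape[-4..2]=0110110 (head:     ^)
Step 7: in state A at pos 0, read 1 -> (A,1)->write 0,move R,goto B. Now: state=B, head=1, tape[-4..2]=0110010 (head:      ^)
Step 8: in state B at pos 1, read 1 -> (B,1)->write 0,move R,goto C. Now: state=C, head=2, tape[-4..3]=01100000 (head:       ^)
Step 9: in state C at pos 2, read 0 -> (C,0)->write 1,move L,goto C. Now: state=C, head=1, tape[-4..3]=01100010 (head:      ^)
Step 10: in state C at pos 1, read 0 -> (C,0)->write 1,move L,goto C. Now: state=C, head=0, tape[-4..3]=01100110 (head:     ^)
Step 11: in state C at pos 0, read 0 -> (C,0)->write 1,move L,goto C. Now: state=C, head=-1, tape[-4..3]=01101110 (head:    ^)
Step 12: in state C at pos -1, read 0 -> (C,0)->write 1,move L,goto C. Now: state=C, head=-2, tape[-4..3]=01111110 (head:   ^)
Step 13: in state C at pos -2, read 1 -> (C,1)->write 1,move R,goto D. Now: state=D, head=-1, tape[-4..3]=01111110 (head:    ^)
Step 14: in state D at pos -1, read 1 -> (D,1)->write 0,move R,goto A. Now: state=A, head=0, tape[-4..3]=01101110 (head:     ^)
Step 15: in state A at pos 0, read 1 -> (A,1)->write 0,move R,goto B. Now: state=B, head=1, tape[-4..3]=01100110 (head:      ^)
Step 16: in state B at pos 1, read 1 -> (B,1)->write 0,move R,goto C. Now: state=C, head=2, tape[-4..3]=01100010 (head:       ^)
Step 17: in state C at pos 2, read 1 -> (C,1)->write 1,move R,goto D. Now: state=D, head=3, tape[-4..4]=011000100 (head:        ^)
Step 18: in state D at pos 3, read 0 -> (D,0)->write 1,move R,goto A. Now: state=A, head=4, tape[-4..5]=0110001100 (head:         ^)
Step 19: in state A at pos 4, read 0 -> (A,0)->write 0,move R,goto C. Now: state=C, head=5, tape[-4..6]=01100011000 (head:          ^)
Step 20: in state C at pos 5, read 0 -> (C,0)->write 1,move L,goto C. Now: state=C, head=4, tape[-4..6]=01100011010 (head:         ^)
Cells containing 1 after step 20: {-3, -2, 2, 3, 5} -> 5 cell(s)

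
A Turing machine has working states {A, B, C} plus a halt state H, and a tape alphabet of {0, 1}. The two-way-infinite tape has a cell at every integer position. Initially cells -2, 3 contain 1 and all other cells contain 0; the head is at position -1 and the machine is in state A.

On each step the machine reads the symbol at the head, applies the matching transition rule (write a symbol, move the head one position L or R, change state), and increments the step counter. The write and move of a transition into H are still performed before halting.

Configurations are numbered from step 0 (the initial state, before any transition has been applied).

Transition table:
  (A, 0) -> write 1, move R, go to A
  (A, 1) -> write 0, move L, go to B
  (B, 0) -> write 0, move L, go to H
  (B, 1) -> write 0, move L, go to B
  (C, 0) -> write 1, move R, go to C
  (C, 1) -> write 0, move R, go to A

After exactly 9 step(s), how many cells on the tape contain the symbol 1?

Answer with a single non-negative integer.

Step 1: in state A at pos -1, read 0 -> (A,0)->write 1,move R,goto A. Now: state=A, head=0, tape[-3..4]=01100010 (head:    ^)
Step 2: in state A at pos 0, read 0 -> (A,0)->write 1,move R,goto A. Now: state=A, head=1, tape[-3..4]=01110010 (head:     ^)
Step 3: in state A at pos 1, read 0 -> (A,0)->write 1,move R,goto A. Now: state=A, head=2, tape[-3..4]=01111010 (head:      ^)
Step 4: in state A at pos 2, read 0 -> (A,0)->write 1,move R,goto A. Now: state=A, head=3, tape[-3..4]=01111110 (head:       ^)
Step 5: in state A at pos 3, read 1 -> (A,1)->write 0,move L,goto B. Now: state=B, head=2, tape[-3..4]=01111100 (head:      ^)
Step 6: in state B at pos 2, read 1 -> (B,1)->write 0,move L,goto B. Now: state=B, head=1, tape[-3..4]=01111000 (head:     ^)
Step 7: in state B at pos 1, read 1 -> (B,1)->write 0,move L,goto B. Now: state=B, head=0, tape[-3..4]=01110000 (head:    ^)
Step 8: in state B at pos 0, read 1 -> (B,1)->write 0,move L,goto B. Now: state=B, head=-1, tape[-3..4]=01100000 (head:   ^)
Step 9: in state B at pos -1, read 1 -> (B,1)->write 0,move L,goto B. Now: state=B, head=-2, tape[-3..4]=01000000 (head:  ^)
Cells containing 1 after step 9: {-2} -> 1 cell(s)

Answer: 1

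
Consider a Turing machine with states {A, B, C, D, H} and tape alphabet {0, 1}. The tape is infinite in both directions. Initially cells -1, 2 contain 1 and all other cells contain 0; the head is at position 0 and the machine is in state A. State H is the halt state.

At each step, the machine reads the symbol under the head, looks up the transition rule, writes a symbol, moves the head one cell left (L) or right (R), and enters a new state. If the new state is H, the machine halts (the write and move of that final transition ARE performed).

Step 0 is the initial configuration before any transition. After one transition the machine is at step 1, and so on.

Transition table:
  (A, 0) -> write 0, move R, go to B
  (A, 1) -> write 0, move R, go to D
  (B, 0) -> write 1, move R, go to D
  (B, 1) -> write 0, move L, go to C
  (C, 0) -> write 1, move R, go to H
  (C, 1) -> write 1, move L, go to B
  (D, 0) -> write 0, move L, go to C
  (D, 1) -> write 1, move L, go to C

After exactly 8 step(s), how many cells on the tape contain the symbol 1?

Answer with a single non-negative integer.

Answer: 3

Derivation:
Step 1: in state A at pos 0, read 0 -> (A,0)->write 0,move R,goto B. Now: state=B, head=1, tape[-2..3]=010010 (head:    ^)
Step 2: in state B at pos 1, read 0 -> (B,0)->write 1,move R,goto D. Now: state=D, head=2, tape[-2..3]=010110 (head:     ^)
Step 3: in state D at pos 2, read 1 -> (D,1)->write 1,move L,goto C. Now: state=C, head=1, tape[-2..3]=010110 (head:    ^)
Step 4: in state C at pos 1, read 1 -> (C,1)->write 1,move L,goto B. Now: state=B, head=0, tape[-2..3]=010110 (head:   ^)
Step 5: in state B at pos 0, read 0 -> (B,0)->write 1,move R,goto D. Now: state=D, head=1, tape[-2..3]=011110 (head:    ^)
Step 6: in state D at pos 1, read 1 -> (D,1)->write 1,move L,goto C. Now: state=C, head=0, tape[-2..3]=011110 (head:   ^)
Step 7: in state C at pos 0, read 1 -> (C,1)->write 1,move L,goto B. Now: state=B, head=-1, tape[-2..3]=011110 (head:  ^)
Step 8: in state B at pos -1, read 1 -> (B,1)->write 0,move L,goto C. Now: state=C, head=-2, tape[-3..3]=0001110 (head:  ^)
Cells containing 1 after step 8: {0, 1, 2} -> 3 cell(s)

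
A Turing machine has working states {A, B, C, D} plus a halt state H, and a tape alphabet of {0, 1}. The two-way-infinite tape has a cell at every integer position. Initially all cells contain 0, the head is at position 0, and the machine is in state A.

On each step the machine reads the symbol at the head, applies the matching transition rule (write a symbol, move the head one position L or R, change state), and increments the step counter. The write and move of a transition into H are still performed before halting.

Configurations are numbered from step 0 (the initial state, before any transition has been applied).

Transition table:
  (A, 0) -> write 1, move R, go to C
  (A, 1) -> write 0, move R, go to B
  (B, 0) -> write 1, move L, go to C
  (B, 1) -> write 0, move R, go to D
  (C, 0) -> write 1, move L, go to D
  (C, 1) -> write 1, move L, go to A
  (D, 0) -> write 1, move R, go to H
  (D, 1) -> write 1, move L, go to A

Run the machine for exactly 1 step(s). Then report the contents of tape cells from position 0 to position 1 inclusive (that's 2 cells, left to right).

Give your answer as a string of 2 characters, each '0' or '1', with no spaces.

Answer: 10

Derivation:
Step 1: in state A at pos 0, read 0 -> (A,0)->write 1,move R,goto C. Now: state=C, head=1, tape[-1..2]=0100 (head:   ^)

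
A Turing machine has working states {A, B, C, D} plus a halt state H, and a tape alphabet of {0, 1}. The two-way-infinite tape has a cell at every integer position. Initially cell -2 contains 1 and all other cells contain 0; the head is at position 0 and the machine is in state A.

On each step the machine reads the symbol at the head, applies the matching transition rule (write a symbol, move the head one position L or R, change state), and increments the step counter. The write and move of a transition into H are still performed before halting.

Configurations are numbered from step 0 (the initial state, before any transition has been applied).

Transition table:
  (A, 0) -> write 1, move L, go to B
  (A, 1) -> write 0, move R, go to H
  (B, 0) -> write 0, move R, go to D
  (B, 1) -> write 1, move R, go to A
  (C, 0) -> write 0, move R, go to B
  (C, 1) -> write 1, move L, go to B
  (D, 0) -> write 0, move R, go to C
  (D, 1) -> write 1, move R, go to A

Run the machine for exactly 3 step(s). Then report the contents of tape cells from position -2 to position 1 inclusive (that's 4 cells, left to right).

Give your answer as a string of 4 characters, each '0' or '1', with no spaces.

Step 1: in state A at pos 0, read 0 -> (A,0)->write 1,move L,goto B. Now: state=B, head=-1, tape[-3..1]=01010 (head:   ^)
Step 2: in state B at pos -1, read 0 -> (B,0)->write 0,move R,goto D. Now: state=D, head=0, tape[-3..1]=01010 (head:    ^)
Step 3: in state D at pos 0, read 1 -> (D,1)->write 1,move R,goto A. Now: state=A, head=1, tape[-3..2]=010100 (head:     ^)

Answer: 1010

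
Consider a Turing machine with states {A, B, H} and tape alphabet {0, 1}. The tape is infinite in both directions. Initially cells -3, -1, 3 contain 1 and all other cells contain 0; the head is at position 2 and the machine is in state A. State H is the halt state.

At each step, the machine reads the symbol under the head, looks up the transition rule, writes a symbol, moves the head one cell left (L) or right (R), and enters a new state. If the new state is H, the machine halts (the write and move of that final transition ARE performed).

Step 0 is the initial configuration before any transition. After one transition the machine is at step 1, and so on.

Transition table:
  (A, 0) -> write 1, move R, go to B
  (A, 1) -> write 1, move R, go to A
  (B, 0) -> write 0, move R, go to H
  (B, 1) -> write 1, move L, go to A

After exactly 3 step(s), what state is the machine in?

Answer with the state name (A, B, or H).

Answer: A

Derivation:
Step 1: in state A at pos 2, read 0 -> (A,0)->write 1,move R,goto B. Now: state=B, head=3, tape[-4..4]=010100110 (head:        ^)
Step 2: in state B at pos 3, read 1 -> (B,1)->write 1,move L,goto A. Now: state=A, head=2, tape[-4..4]=010100110 (head:       ^)
Step 3: in state A at pos 2, read 1 -> (A,1)->write 1,move R,goto A. Now: state=A, head=3, tape[-4..4]=010100110 (head:        ^)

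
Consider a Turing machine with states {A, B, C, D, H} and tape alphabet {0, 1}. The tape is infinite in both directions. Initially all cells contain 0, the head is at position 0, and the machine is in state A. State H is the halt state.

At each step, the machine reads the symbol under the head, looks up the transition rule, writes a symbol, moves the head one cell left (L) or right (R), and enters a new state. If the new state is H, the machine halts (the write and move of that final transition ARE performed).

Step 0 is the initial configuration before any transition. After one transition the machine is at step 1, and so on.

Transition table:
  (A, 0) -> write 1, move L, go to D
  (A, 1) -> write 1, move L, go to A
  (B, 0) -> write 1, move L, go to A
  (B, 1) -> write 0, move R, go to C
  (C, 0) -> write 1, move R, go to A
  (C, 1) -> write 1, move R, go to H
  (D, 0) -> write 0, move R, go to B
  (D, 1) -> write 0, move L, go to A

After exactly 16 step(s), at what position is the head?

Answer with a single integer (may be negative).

Answer: 2

Derivation:
Step 1: in state A at pos 0, read 0 -> (A,0)->write 1,move L,goto D. Now: state=D, head=-1, tape[-2..1]=0010 (head:  ^)
Step 2: in state D at pos -1, read 0 -> (D,0)->write 0,move R,goto B. Now: state=B, head=0, tape[-2..1]=0010 (head:   ^)
Step 3: in state B at pos 0, read 1 -> (B,1)->write 0,move R,goto C. Now: state=C, head=1, tape[-2..2]=00000 (head:    ^)
Step 4: in state C at pos 1, read 0 -> (C,0)->write 1,move R,goto A. Now: state=A, head=2, tape[-2..3]=000100 (head:     ^)
Step 5: in state A at pos 2, read 0 -> (A,0)->write 1,move L,goto D. Now: state=D, head=1, tape[-2..3]=000110 (head:    ^)
Step 6: in state D at pos 1, read 1 -> (D,1)->write 0,move L,goto A. Now: state=A, head=0, tape[-2..3]=000010 (head:   ^)
Step 7: in state A at pos 0, read 0 -> (A,0)->write 1,move L,goto D. Now: state=D, head=-1, tape[-2..3]=001010 (head:  ^)
Step 8: in state D at pos -1, read 0 -> (D,0)->write 0,move R,goto B. Now: state=B, head=0, tape[-2..3]=001010 (head:   ^)
Step 9: in state B at pos 0, read 1 -> (B,1)->write 0,move R,goto C. Now: state=C, head=1, tape[-2..3]=000010 (head:    ^)
Step 10: in state C at pos 1, read 0 -> (C,0)->write 1,move R,goto A. Now: state=A, head=2, tape[-2..3]=000110 (head:     ^)
Step 11: in state A at pos 2, read 1 -> (A,1)->write 1,move L,goto A. Now: state=A, head=1, tape[-2..3]=000110 (head:    ^)
Step 12: in state A at pos 1, read 1 -> (A,1)->write 1,move L,goto A. Now: state=A, head=0, tape[-2..3]=000110 (head:   ^)
Step 13: in state A at pos 0, read 0 -> (A,0)->write 1,move L,goto D. Now: state=D, head=-1, tape[-2..3]=001110 (head:  ^)
Step 14: in state D at pos -1, read 0 -> (D,0)->write 0,move R,goto B. Now: state=B, head=0, tape[-2..3]=001110 (head:   ^)
Step 15: in state B at pos 0, read 1 -> (B,1)->write 0,move R,goto C. Now: state=C, head=1, tape[-2..3]=000110 (head:    ^)
Step 16: in state C at pos 1, read 1 -> (C,1)->write 1,move R,goto H. Now: state=H, head=2, tape[-2..3]=000110 (head:     ^)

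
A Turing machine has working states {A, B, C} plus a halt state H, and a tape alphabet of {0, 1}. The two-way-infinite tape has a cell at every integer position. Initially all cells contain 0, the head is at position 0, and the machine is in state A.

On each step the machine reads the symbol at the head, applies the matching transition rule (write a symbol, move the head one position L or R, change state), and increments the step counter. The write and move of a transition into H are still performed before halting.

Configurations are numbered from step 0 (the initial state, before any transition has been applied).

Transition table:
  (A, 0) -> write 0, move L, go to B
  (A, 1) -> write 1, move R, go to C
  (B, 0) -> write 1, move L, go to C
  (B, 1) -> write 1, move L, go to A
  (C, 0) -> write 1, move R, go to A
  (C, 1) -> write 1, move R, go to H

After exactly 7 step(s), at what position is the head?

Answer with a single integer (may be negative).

Step 1: in state A at pos 0, read 0 -> (A,0)->write 0,move L,goto B. Now: state=B, head=-1, tape[-2..1]=0000 (head:  ^)
Step 2: in state B at pos -1, read 0 -> (B,0)->write 1,move L,goto C. Now: state=C, head=-2, tape[-3..1]=00100 (head:  ^)
Step 3: in state C at pos -2, read 0 -> (C,0)->write 1,move R,goto A. Now: state=A, head=-1, tape[-3..1]=01100 (head:   ^)
Step 4: in state A at pos -1, read 1 -> (A,1)->write 1,move R,goto C. Now: state=C, head=0, tape[-3..1]=01100 (head:    ^)
Step 5: in state C at pos 0, read 0 -> (C,0)->write 1,move R,goto A. Now: state=A, head=1, tape[-3..2]=011100 (head:     ^)
Step 6: in state A at pos 1, read 0 -> (A,0)->write 0,move L,goto B. Now: state=B, head=0, tape[-3..2]=011100 (head:    ^)
Step 7: in state B at pos 0, read 1 -> (B,1)->write 1,move L,goto A. Now: state=A, head=-1, tape[-3..2]=011100 (head:   ^)

Answer: -1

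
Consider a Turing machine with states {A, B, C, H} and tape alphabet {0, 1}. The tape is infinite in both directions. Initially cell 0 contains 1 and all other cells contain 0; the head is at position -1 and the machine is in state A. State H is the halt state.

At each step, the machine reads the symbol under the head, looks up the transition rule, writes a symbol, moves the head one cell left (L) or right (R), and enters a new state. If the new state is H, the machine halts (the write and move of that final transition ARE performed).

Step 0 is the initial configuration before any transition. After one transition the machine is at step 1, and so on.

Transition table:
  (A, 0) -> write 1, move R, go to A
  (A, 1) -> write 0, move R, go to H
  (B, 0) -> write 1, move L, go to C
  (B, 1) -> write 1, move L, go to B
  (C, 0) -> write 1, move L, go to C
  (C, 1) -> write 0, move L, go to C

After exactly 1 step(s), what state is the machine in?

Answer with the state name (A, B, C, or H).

Answer: A

Derivation:
Step 1: in state A at pos -1, read 0 -> (A,0)->write 1,move R,goto A. Now: state=A, head=0, tape[-2..1]=0110 (head:   ^)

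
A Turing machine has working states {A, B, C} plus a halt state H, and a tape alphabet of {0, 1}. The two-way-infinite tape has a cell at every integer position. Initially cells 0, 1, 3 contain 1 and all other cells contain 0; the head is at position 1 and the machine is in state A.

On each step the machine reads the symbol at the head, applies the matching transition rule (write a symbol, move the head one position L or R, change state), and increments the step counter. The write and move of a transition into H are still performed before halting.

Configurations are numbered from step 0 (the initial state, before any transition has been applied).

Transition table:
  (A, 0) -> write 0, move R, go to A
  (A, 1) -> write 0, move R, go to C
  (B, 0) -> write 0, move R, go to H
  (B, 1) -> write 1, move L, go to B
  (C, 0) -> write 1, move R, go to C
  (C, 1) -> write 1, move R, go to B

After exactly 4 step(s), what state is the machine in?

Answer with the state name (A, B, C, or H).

Step 1: in state A at pos 1, read 1 -> (A,1)->write 0,move R,goto C. Now: state=C, head=2, tape[-1..4]=010010 (head:    ^)
Step 2: in state C at pos 2, read 0 -> (C,0)->write 1,move R,goto C. Now: state=C, head=3, tape[-1..4]=010110 (head:     ^)
Step 3: in state C at pos 3, read 1 -> (C,1)->write 1,move R,goto B. Now: state=B, head=4, tape[-1..5]=0101100 (head:      ^)
Step 4: in state B at pos 4, read 0 -> (B,0)->write 0,move R,goto H. Now: state=H, head=5, tape[-1..6]=01011000 (head:       ^)

Answer: H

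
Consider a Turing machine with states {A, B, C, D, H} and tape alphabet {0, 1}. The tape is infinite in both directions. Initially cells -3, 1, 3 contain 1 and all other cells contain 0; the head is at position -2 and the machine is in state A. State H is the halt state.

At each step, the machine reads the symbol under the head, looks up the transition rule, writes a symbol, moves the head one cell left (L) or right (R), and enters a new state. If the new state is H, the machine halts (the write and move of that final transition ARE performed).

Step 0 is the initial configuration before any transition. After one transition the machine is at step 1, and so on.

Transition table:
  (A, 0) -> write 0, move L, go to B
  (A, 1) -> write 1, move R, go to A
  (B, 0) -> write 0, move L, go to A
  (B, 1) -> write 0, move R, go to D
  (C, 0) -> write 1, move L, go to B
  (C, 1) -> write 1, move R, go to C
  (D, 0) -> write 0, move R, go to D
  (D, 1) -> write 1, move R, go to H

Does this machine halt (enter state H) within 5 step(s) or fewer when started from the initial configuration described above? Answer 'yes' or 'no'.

Step 1: in state A at pos -2, read 0 -> (A,0)->write 0,move L,goto B. Now: state=B, head=-3, tape[-4..4]=010001010 (head:  ^)
Step 2: in state B at pos -3, read 1 -> (B,1)->write 0,move R,goto D. Now: state=D, head=-2, tape[-4..4]=000001010 (head:   ^)
Step 3: in state D at pos -2, read 0 -> (D,0)->write 0,move R,goto D. Now: state=D, head=-1, tape[-4..4]=000001010 (head:    ^)
Step 4: in state D at pos -1, read 0 -> (D,0)->write 0,move R,goto D. Now: state=D, head=0, tape[-4..4]=000001010 (head:     ^)
Step 5: in state D at pos 0, read 0 -> (D,0)->write 0,move R,goto D. Now: state=D, head=1, tape[-4..4]=000001010 (head:      ^)
After 5 step(s): state = D (not H) -> not halted within 5 -> no

Answer: no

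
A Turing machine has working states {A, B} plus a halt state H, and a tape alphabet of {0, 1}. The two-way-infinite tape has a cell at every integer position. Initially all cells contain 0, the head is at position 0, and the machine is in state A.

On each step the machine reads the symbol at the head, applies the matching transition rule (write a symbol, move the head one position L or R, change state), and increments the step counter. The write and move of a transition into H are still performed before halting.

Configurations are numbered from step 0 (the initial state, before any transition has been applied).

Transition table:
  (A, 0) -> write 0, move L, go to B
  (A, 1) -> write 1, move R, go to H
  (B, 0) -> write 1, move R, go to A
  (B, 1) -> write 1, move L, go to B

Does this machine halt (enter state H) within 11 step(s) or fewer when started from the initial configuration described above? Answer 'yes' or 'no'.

Step 1: in state A at pos 0, read 0 -> (A,0)->write 0,move L,goto B. Now: state=B, head=-1, tape[-2..1]=0000 (head:  ^)
Step 2: in state B at pos -1, read 0 -> (B,0)->write 1,move R,goto A. Now: state=A, head=0, tape[-2..1]=0100 (head:   ^)
Step 3: in state A at pos 0, read 0 -> (A,0)->write 0,move L,goto B. Now: state=B, head=-1, tape[-2..1]=0100 (head:  ^)
Step 4: in state B at pos -1, read 1 -> (B,1)->write 1,move L,goto B. Now: state=B, head=-2, tape[-3..1]=00100 (head:  ^)
Step 5: in state B at pos -2, read 0 -> (B,0)->write 1,move R,goto A. Now: state=A, head=-1, tape[-3..1]=01100 (head:   ^)
Step 6: in state A at pos -1, read 1 -> (A,1)->write 1,move R,goto H. Now: state=H, head=0, tape[-3..1]=01100 (head:    ^)
State H reached at step 6; 6 <= 11 -> yes

Answer: yes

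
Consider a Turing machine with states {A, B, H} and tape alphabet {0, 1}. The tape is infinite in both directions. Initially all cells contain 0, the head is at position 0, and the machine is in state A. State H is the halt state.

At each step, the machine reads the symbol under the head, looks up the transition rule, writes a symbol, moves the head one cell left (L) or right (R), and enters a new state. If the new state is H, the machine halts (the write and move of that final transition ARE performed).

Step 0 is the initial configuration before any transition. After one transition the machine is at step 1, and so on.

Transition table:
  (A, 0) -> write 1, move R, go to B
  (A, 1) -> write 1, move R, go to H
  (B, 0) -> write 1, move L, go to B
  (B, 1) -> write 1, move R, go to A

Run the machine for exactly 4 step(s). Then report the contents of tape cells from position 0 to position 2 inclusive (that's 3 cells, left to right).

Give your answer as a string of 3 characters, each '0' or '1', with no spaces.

Answer: 110

Derivation:
Step 1: in state A at pos 0, read 0 -> (A,0)->write 1,move R,goto B. Now: state=B, head=1, tape[-1..2]=0100 (head:   ^)
Step 2: in state B at pos 1, read 0 -> (B,0)->write 1,move L,goto B. Now: state=B, head=0, tape[-1..2]=0110 (head:  ^)
Step 3: in state B at pos 0, read 1 -> (B,1)->write 1,move R,goto A. Now: state=A, head=1, tape[-1..2]=0110 (head:   ^)
Step 4: in state A at pos 1, read 1 -> (A,1)->write 1,move R,goto H. Now: state=H, head=2, tape[-1..3]=01100 (head:    ^)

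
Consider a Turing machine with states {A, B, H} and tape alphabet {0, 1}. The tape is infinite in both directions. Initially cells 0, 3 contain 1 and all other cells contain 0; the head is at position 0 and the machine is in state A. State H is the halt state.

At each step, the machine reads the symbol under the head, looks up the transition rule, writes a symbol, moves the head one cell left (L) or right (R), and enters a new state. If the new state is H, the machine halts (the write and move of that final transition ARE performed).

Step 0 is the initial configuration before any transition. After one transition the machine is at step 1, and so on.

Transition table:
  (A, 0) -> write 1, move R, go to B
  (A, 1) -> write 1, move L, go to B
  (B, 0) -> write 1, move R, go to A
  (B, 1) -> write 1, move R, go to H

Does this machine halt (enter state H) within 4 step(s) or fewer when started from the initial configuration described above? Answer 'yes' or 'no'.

Answer: yes

Derivation:
Step 1: in state A at pos 0, read 1 -> (A,1)->write 1,move L,goto B. Now: state=B, head=-1, tape[-2..4]=0010010 (head:  ^)
Step 2: in state B at pos -1, read 0 -> (B,0)->write 1,move R,goto A. Now: state=A, head=0, tape[-2..4]=0110010 (head:   ^)
Step 3: in state A at pos 0, read 1 -> (A,1)->write 1,move L,goto B. Now: state=B, head=-1, tape[-2..4]=0110010 (head:  ^)
Step 4: in state B at pos -1, read 1 -> (B,1)->write 1,move R,goto H. Now: state=H, head=0, tape[-2..4]=0110010 (head:   ^)
State H reached at step 4; 4 <= 4 -> yes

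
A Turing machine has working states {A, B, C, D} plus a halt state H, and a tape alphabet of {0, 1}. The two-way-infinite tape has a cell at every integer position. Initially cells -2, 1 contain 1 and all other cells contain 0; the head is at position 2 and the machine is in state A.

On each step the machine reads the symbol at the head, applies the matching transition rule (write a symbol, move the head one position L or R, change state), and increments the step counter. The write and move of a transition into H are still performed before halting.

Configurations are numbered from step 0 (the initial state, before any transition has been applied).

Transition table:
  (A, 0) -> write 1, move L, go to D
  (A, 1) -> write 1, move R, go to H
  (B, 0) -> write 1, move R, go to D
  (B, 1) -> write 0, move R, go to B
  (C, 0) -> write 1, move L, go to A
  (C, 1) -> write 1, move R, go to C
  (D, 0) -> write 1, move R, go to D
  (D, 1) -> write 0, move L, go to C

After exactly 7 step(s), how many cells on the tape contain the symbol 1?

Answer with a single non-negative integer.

Step 1: in state A at pos 2, read 0 -> (A,0)->write 1,move L,goto D. Now: state=D, head=1, tape[-3..3]=0100110 (head:     ^)
Step 2: in state D at pos 1, read 1 -> (D,1)->write 0,move L,goto C. Now: state=C, head=0, tape[-3..3]=0100010 (head:    ^)
Step 3: in state C at pos 0, read 0 -> (C,0)->write 1,move L,goto A. Now: state=A, head=-1, tape[-3..3]=0101010 (head:   ^)
Step 4: in state A at pos -1, read 0 -> (A,0)->write 1,move L,goto D. Now: state=D, head=-2, tape[-3..3]=0111010 (head:  ^)
Step 5: in state D at pos -2, read 1 -> (D,1)->write 0,move L,goto C. Now: state=C, head=-3, tape[-4..3]=00011010 (head:  ^)
Step 6: in state C at pos -3, read 0 -> (C,0)->write 1,move L,goto A. Now: state=A, head=-4, tape[-5..3]=001011010 (head:  ^)
Step 7: in state A at pos -4, read 0 -> (A,0)->write 1,move L,goto D. Now: state=D, head=-5, tape[-6..3]=0011011010 (head:  ^)
Cells containing 1 after step 7: {-4, -3, -1, 0, 2} -> 5 cell(s)

Answer: 5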